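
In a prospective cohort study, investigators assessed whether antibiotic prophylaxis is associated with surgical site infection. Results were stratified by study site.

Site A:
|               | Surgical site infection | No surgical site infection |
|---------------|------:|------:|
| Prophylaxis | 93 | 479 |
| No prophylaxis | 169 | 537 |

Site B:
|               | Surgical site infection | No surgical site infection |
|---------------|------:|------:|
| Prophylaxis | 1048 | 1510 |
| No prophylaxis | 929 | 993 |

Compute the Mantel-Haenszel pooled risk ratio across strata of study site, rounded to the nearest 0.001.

RR_MH = Σ(aᵢ·n₀ᵢ/nᵢ) / Σ(cᵢ·n₁ᵢ/nᵢ), with n₁ᵢ = aᵢ+bᵢ (exposed), n₀ᵢ = cᵢ+dᵢ (unexposed), nᵢ = n₁ᵢ+n₀ᵢ.
Stratum 1 (Site A): n₁ = 572, n₀ = 706, n = 1278; a·n₀/n = 93·706/1278 = 51.3756; c·n₁/n = 169·572/1278 = 75.6401
Stratum 2 (Site B): n₁ = 2558, n₀ = 1922, n = 4480; a·n₀/n = 1048·1922/4480 = 449.6107; c·n₁/n = 929·2558/4480 = 530.4424
RR_MH = (51.3756 + 449.6107) / (75.6401 + 530.4424) = 500.9863 / 606.0825 = 0.82660

0.827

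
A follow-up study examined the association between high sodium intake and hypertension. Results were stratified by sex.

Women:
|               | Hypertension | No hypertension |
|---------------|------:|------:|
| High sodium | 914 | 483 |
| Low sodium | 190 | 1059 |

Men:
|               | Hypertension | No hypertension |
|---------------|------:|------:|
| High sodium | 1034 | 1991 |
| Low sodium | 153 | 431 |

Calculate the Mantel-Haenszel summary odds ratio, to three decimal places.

OR_MH = Σ(aᵢdᵢ/nᵢ) / Σ(bᵢcᵢ/nᵢ), where nᵢ is the stratum total.
Stratum 1 (Women): n = 2646; a·d/n = 914·1059/2646 = 365.8073; b·c/n = 483·190/2646 = 34.6825
Stratum 2 (Men): n = 3609; a·d/n = 1034·431/3609 = 123.4841; b·c/n = 1991·153/3609 = 84.4065
OR_MH = (365.8073 + 123.4841) / (34.6825 + 84.4065) = 489.2913 / 119.0890 = 4.10862

4.109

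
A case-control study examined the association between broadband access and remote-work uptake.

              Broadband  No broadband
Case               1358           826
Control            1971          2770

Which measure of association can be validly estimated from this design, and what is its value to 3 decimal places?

Reading the table with exposure as columns: a = 1358 (Broadband, case), b = 1971 (Broadband, non-case), c = 826 (No broadband, case), d = 2770.
This is a case-control study: participants were sampled on outcome status, so risks in the source population cannot be estimated directly — relative risk is not valid here. The odds ratio is the appropriate measure.
OR = (a·d)/(b·c) = (1358 × 2770) / (1971 × 826) = 3761660 / 1628046 = 2.31054

2.311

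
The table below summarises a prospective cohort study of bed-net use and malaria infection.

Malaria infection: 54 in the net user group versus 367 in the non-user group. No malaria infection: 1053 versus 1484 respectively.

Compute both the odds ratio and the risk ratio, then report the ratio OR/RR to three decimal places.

From the description: a = 54, b = 1053, c = 367, d = 1484.
OR = (54·1484)/(1053·367) = 80136/386451 = 0.20736
Risk in exposed = 54/1107 = 0.04878; risk in unexposed = 367/1851 = 0.19827; RR = 0.24603
OR/RR = 0.20736 / 0.24603 = 0.84284
The outcome is not rare, so the OR lies further from 1 than the RR.

0.843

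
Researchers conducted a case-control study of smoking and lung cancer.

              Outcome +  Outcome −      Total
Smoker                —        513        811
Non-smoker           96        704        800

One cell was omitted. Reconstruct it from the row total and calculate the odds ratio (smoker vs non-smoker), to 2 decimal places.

The missing cell is in the exposed row: 811 − 513 = 298.
So a = 298, b = 513, c = 96, d = 704.
OR = (a·d)/(b·c) = (298 × 704) / (513 × 96) = 209792 / 49248 = 4.25991

4.26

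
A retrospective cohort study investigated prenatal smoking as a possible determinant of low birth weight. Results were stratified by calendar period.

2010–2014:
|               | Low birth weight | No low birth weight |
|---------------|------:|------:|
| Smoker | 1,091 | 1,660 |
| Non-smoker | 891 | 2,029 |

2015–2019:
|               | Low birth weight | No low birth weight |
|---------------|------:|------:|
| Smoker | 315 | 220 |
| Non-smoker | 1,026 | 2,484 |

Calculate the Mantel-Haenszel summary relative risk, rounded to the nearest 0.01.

RR_MH = Σ(aᵢ·n₀ᵢ/nᵢ) / Σ(cᵢ·n₁ᵢ/nᵢ), with n₁ᵢ = aᵢ+bᵢ (exposed), n₀ᵢ = cᵢ+dᵢ (unexposed), nᵢ = n₁ᵢ+n₀ᵢ.
Stratum 1 (2010–2014): n₁ = 2751, n₀ = 2920, n = 5671; a·n₀/n = 1091·2920/5671 = 561.7563; c·n₁/n = 891·2751/5671 = 432.2238
Stratum 2 (2015–2019): n₁ = 535, n₀ = 3510, n = 4045; a·n₀/n = 315·3510/4045 = 273.3375; c·n₁/n = 1026·535/4045 = 135.7009
RR_MH = (561.7563 + 273.3375) / (432.2238 + 135.7009) = 835.0938 / 567.9246 = 1.47043

1.47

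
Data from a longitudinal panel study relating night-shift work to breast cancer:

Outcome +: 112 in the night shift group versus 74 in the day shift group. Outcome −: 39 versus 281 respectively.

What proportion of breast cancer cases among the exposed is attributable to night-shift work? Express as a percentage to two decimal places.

71.90

From the description: a = 112, b = 39, c = 74, d = 281.
Risk in exposed = 112/151 = 0.74172; risk in unexposed = 74/355 = 0.20845.
RR = 0.74172/0.20845 = 3.55826
AR% = (RR − 1)/RR × 100 = (3.55826 − 1)/3.55826 × 100 = 71.8964%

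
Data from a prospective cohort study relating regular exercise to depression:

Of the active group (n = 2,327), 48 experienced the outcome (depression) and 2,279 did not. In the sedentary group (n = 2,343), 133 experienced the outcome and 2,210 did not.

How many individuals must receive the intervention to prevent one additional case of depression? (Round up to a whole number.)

Risk in treated group = 48/2327 = 0.02063; risk in control = 133/2343 = 0.05676.
Absolute risk reduction = 0.05676 − 0.02063 = 0.03614
NNT = 1 / ARR = 1 / 0.03614 = 27.672 → round up → 28

28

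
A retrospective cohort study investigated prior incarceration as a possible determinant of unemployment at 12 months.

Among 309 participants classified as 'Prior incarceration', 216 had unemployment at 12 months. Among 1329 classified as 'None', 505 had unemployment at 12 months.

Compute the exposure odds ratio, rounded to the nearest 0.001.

3.790

From the description: a = 216, b = 93, c = 505, d = 824.
OR = (a·d)/(b·c) = (216 × 824) / (93 × 505) = 177984 / 46965 = 3.78972
The odds of unemployment at 12 months are about 3.79 times as high in the prior incarceration group.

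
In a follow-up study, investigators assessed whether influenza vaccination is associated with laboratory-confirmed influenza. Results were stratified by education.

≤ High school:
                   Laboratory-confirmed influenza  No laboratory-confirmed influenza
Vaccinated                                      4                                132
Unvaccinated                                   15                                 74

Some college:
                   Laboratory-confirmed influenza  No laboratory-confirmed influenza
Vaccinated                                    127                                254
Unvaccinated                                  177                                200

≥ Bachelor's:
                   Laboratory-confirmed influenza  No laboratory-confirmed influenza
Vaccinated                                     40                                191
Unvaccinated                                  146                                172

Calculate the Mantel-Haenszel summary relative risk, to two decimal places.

0.55

RR_MH = Σ(aᵢ·n₀ᵢ/nᵢ) / Σ(cᵢ·n₁ᵢ/nᵢ), with n₁ᵢ = aᵢ+bᵢ (exposed), n₀ᵢ = cᵢ+dᵢ (unexposed), nᵢ = n₁ᵢ+n₀ᵢ.
Stratum 1 (≤ High school): n₁ = 136, n₀ = 89, n = 225; a·n₀/n = 4·89/225 = 1.5822; c·n₁/n = 15·136/225 = 9.0667
Stratum 2 (Some college): n₁ = 381, n₀ = 377, n = 758; a·n₀/n = 127·377/758 = 63.1649; c·n₁/n = 177·381/758 = 88.9670
Stratum 3 (≥ Bachelor's): n₁ = 231, n₀ = 318, n = 549; a·n₀/n = 40·318/549 = 23.1694; c·n₁/n = 146·231/549 = 61.4317
RR_MH = (1.5822 + 63.1649 + 23.1694) / (9.0667 + 88.9670 + 61.4317) = 87.9165 / 159.4654 = 0.55132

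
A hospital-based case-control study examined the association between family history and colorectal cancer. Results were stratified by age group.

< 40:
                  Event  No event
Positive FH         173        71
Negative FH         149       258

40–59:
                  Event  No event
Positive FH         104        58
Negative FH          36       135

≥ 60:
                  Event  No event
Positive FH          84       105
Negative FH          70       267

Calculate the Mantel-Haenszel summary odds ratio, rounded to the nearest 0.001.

4.202

OR_MH = Σ(aᵢdᵢ/nᵢ) / Σ(bᵢcᵢ/nᵢ), where nᵢ is the stratum total.
Stratum 1 (< 40): n = 651; a·d/n = 173·258/651 = 68.5622; b·c/n = 71·149/651 = 16.2504
Stratum 2 (40–59): n = 333; a·d/n = 104·135/333 = 42.1622; b·c/n = 58·36/333 = 6.2703
Stratum 3 (≥ 60): n = 526; a·d/n = 84·267/526 = 42.6388; b·c/n = 105·70/526 = 13.9734
OR_MH = (68.5622 + 42.1622 + 42.6388) / (16.2504 + 6.2703 + 13.9734) = 153.3632 / 36.4940 = 4.20242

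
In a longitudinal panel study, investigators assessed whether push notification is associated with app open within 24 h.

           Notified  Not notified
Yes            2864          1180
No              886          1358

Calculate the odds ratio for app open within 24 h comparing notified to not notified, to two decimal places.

Reading the table with exposure as columns: a = 2864 (Notified, case), b = 886 (Notified, non-case), c = 1180 (Not notified, case), d = 1358.
OR = (a·d)/(b·c) = (2864 × 1358) / (886 × 1180) = 3889312 / 1045480 = 3.72012
The odds of app open within 24 h are about 3.72 times as high in the notified group.

3.72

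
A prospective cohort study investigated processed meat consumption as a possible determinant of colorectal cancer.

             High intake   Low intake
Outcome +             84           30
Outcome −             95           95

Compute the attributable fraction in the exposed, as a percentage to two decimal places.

48.86

Reading the table with exposure as columns: a = 84 (High intake, case), b = 95 (High intake, non-case), c = 30 (Low intake, case), d = 95.
Risk in exposed = 84/179 = 0.46927; risk in unexposed = 30/125 = 0.24000.
RR = 0.46927/0.24000 = 1.95531
AR% = (RR − 1)/RR × 100 = (1.95531 − 1)/1.95531 × 100 = 48.8571%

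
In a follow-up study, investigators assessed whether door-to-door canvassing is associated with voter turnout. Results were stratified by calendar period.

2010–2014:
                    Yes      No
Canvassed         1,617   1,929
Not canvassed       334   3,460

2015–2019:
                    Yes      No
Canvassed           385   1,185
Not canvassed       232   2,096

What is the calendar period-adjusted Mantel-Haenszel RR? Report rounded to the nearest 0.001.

RR_MH = Σ(aᵢ·n₀ᵢ/nᵢ) / Σ(cᵢ·n₁ᵢ/nᵢ), with n₁ᵢ = aᵢ+bᵢ (exposed), n₀ᵢ = cᵢ+dᵢ (unexposed), nᵢ = n₁ᵢ+n₀ᵢ.
Stratum 1 (2010–2014): n₁ = 3546, n₀ = 3794, n = 7340; a·n₀/n = 1617·3794/7340 = 835.8172; c·n₁/n = 334·3546/7340 = 161.3575
Stratum 2 (2015–2019): n₁ = 1570, n₀ = 2328, n = 3898; a·n₀/n = 385·2328/3898 = 229.9333; c·n₁/n = 232·1570/3898 = 93.4428
RR_MH = (835.8172 + 229.9333) / (161.3575 + 93.4428) = 1065.7505 / 254.8003 = 4.18269

4.183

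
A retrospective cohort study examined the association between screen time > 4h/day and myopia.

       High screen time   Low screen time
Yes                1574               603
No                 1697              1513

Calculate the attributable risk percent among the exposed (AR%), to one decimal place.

Reading the table with exposure as columns: a = 1574 (High screen time, case), b = 1697 (High screen time, non-case), c = 603 (Low screen time, case), d = 1513.
Risk in exposed = 1574/3271 = 0.48120; risk in unexposed = 603/2116 = 0.28497.
RR = 0.48120/0.28497 = 1.68858
AR% = (RR − 1)/RR × 100 = (1.68858 − 1)/1.68858 × 100 = 40.7788%

40.8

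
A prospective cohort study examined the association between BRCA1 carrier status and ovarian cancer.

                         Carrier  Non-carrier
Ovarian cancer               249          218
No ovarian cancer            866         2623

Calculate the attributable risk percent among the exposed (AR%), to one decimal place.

65.6

Reading the table with exposure as columns: a = 249 (Carrier, case), b = 866 (Carrier, non-case), c = 218 (Non-carrier, case), d = 2623.
Risk in exposed = 249/1115 = 0.22332; risk in unexposed = 218/2841 = 0.07673.
RR = 0.22332/0.07673 = 2.91031
AR% = (RR − 1)/RR × 100 = (2.91031 − 1)/2.91031 × 100 = 65.6394%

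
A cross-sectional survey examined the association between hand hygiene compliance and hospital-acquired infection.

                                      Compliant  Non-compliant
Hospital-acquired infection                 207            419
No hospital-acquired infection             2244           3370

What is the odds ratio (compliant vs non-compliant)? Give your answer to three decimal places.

Reading the table with exposure as columns: a = 207 (Compliant, case), b = 2244 (Compliant, non-case), c = 419 (Non-compliant, case), d = 3370.
OR = (a·d)/(b·c) = (207 × 3370) / (2244 × 419) = 697590 / 940236 = 0.74193
Exposure is associated with lower odds of hospital-acquired infection (OR = 0.74 < 1).

0.742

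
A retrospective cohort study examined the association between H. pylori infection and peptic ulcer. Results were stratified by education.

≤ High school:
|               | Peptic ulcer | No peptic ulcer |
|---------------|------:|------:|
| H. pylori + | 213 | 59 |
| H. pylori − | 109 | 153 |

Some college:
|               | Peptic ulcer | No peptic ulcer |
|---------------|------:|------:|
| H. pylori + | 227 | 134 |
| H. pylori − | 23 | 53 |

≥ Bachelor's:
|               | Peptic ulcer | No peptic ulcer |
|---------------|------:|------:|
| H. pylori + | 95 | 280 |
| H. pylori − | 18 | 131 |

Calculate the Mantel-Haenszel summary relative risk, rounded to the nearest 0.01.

RR_MH = Σ(aᵢ·n₀ᵢ/nᵢ) / Σ(cᵢ·n₁ᵢ/nᵢ), with n₁ᵢ = aᵢ+bᵢ (exposed), n₀ᵢ = cᵢ+dᵢ (unexposed), nᵢ = n₁ᵢ+n₀ᵢ.
Stratum 1 (≤ High school): n₁ = 272, n₀ = 262, n = 534; a·n₀/n = 213·262/534 = 104.5056; c·n₁/n = 109·272/534 = 55.5206
Stratum 2 (Some college): n₁ = 361, n₀ = 76, n = 437; a·n₀/n = 227·76/437 = 39.4783; c·n₁/n = 23·361/437 = 19.0000
Stratum 3 (≥ Bachelor's): n₁ = 375, n₀ = 149, n = 524; a·n₀/n = 95·149/524 = 27.0134; c·n₁/n = 18·375/524 = 12.8817
RR_MH = (104.5056 + 39.4783 + 27.0134) / (55.5206 + 19.0000 + 12.8817) = 170.9972 / 87.4023 = 1.95644

1.96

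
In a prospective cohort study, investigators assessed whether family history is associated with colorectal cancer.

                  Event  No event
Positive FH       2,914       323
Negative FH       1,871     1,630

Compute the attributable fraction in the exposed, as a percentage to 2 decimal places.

Cells: a = 2914, b = 323, c = 1871, d = 1630.
Risk in exposed = 2914/3237 = 0.90022; risk in unexposed = 1871/3501 = 0.53442.
RR = 0.90022/0.53442 = 1.68448
AR% = (RR − 1)/RR × 100 = (1.68448 − 1)/1.68448 × 100 = 40.6344%

40.63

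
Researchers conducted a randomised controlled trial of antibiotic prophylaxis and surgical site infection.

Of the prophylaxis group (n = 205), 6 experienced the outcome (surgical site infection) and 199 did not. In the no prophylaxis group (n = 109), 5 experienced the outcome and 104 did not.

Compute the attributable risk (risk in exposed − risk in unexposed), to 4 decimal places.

-0.0166

From the description: a = 6, b = 199, c = 5, d = 104.
Risk in exposed = 6/205 = 0.029268; risk in unexposed = 5/109 = 0.045872.
Risk difference = 0.029268 − 0.045872 = -0.016603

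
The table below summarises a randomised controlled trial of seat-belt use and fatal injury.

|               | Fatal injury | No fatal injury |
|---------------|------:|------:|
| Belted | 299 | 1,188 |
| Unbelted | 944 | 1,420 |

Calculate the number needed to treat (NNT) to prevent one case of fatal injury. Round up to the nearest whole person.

6

Risk in treated group = 299/1487 = 0.20108; risk in control = 944/2364 = 0.39932.
Absolute risk reduction = 0.39932 − 0.20108 = 0.19825
NNT = 1 / ARR = 1 / 0.19825 = 5.044 → round up → 6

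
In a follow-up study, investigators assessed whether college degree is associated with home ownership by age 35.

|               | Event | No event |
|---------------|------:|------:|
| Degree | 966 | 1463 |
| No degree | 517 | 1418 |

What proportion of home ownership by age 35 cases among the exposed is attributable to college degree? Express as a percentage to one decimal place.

32.8

Cells: a = 966, b = 1463, c = 517, d = 1418.
Risk in exposed = 966/2429 = 0.39769; risk in unexposed = 517/1935 = 0.26718.
RR = 0.39769/0.26718 = 1.48847
AR% = (RR − 1)/RR × 100 = (1.48847 − 1)/1.48847 × 100 = 32.8169%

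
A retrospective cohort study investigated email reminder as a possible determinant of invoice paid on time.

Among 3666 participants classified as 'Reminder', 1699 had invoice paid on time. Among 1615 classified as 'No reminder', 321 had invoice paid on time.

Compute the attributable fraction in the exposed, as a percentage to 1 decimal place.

57.1

From the description: a = 1699, b = 1967, c = 321, d = 1294.
Risk in exposed = 1699/3666 = 0.46345; risk in unexposed = 321/1615 = 0.19876.
RR = 0.46345/0.19876 = 2.33168
AR% = (RR − 1)/RR × 100 = (2.33168 − 1)/2.33168 × 100 = 57.1124%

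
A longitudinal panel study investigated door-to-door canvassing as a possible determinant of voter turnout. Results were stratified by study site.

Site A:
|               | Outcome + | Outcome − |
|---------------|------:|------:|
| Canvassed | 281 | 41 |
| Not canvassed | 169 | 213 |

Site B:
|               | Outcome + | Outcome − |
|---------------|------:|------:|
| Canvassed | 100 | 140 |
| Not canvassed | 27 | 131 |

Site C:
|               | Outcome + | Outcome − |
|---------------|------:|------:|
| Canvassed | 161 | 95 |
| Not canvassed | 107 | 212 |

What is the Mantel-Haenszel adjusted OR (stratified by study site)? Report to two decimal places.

OR_MH = Σ(aᵢdᵢ/nᵢ) / Σ(bᵢcᵢ/nᵢ), where nᵢ is the stratum total.
Stratum 1 (Site A): n = 704; a·d/n = 281·213/704 = 85.0185; b·c/n = 41·169/704 = 9.8423
Stratum 2 (Site B): n = 398; a·d/n = 100·131/398 = 32.9146; b·c/n = 140·27/398 = 9.4975
Stratum 3 (Site C): n = 575; a·d/n = 161·212/575 = 59.3600; b·c/n = 95·107/575 = 17.6783
OR_MH = (85.0185 + 32.9146 + 59.3600) / (9.8423 + 9.4975 + 17.6783) = 177.2930 / 37.0181 = 4.78936

4.79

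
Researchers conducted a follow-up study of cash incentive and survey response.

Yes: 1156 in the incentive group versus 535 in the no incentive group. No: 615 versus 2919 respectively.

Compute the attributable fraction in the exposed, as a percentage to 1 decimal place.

76.3

From the description: a = 1156, b = 615, c = 535, d = 2919.
Risk in exposed = 1156/1771 = 0.65274; risk in unexposed = 535/3454 = 0.15489.
RR = 0.65274/0.15489 = 4.21413
AR% = (RR − 1)/RR × 100 = (4.21413 − 1)/4.21413 × 100 = 76.2703%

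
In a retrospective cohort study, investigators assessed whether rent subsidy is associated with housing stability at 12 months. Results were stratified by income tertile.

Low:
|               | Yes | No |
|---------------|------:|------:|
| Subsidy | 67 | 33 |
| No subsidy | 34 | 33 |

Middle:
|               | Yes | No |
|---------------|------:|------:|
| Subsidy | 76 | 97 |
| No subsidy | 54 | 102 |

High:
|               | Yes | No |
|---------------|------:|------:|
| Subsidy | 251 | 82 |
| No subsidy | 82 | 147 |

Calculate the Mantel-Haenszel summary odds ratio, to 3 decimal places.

2.961

OR_MH = Σ(aᵢdᵢ/nᵢ) / Σ(bᵢcᵢ/nᵢ), where nᵢ is the stratum total.
Stratum 1 (Low): n = 167; a·d/n = 67·33/167 = 13.2395; b·c/n = 33·34/167 = 6.7186
Stratum 2 (Middle): n = 329; a·d/n = 76·102/329 = 23.5623; b·c/n = 97·54/329 = 15.9210
Stratum 3 (High): n = 562; a·d/n = 251·147/562 = 65.6530; b·c/n = 82·82/562 = 11.9644
OR_MH = (13.2395 + 23.5623 + 65.6530) / (6.7186 + 15.9210 + 11.9644) = 102.4549 / 34.6039 = 2.96079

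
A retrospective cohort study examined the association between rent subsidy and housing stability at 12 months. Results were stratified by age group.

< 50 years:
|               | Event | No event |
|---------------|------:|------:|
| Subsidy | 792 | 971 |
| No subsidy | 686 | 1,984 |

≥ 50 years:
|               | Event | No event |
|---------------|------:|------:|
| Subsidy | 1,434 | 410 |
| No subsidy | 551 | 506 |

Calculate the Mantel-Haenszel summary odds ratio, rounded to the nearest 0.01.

2.65

OR_MH = Σ(aᵢdᵢ/nᵢ) / Σ(bᵢcᵢ/nᵢ), where nᵢ is the stratum total.
Stratum 1 (< 50 years): n = 4433; a·d/n = 792·1984/4433 = 354.4615; b·c/n = 971·686/4433 = 150.2608
Stratum 2 (≥ 50 years): n = 2901; a·d/n = 1434·506/2901 = 250.1220; b·c/n = 410·551/2901 = 77.8731
OR_MH = (354.4615 + 250.1220) / (150.2608 + 77.8731) = 604.5836 / 228.1339 = 2.65013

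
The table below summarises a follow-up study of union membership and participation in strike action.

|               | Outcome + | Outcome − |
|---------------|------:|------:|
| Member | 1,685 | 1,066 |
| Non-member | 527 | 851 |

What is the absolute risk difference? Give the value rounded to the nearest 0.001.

0.230

Cells: a = 1685, b = 1066, c = 527, d = 851.
Risk in exposed = 1685/2751 = 0.612505; risk in unexposed = 527/1378 = 0.382438.
Risk difference = 0.612505 − 0.382438 = 0.230066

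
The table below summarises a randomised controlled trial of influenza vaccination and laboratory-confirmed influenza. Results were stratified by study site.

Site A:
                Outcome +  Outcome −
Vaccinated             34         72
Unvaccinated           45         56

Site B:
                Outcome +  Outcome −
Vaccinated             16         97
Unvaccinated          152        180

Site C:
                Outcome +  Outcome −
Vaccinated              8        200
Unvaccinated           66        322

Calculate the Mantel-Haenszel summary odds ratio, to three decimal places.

0.282

OR_MH = Σ(aᵢdᵢ/nᵢ) / Σ(bᵢcᵢ/nᵢ), where nᵢ is the stratum total.
Stratum 1 (Site A): n = 207; a·d/n = 34·56/207 = 9.1981; b·c/n = 72·45/207 = 15.6522
Stratum 2 (Site B): n = 445; a·d/n = 16·180/445 = 6.4719; b·c/n = 97·152/445 = 33.1326
Stratum 3 (Site C): n = 596; a·d/n = 8·322/596 = 4.3221; b·c/n = 200·66/596 = 22.1477
OR_MH = (9.1981 + 6.4719 + 4.3221) / (15.6522 + 33.1326 + 22.1477) = 19.9921 / 70.9324 = 0.28185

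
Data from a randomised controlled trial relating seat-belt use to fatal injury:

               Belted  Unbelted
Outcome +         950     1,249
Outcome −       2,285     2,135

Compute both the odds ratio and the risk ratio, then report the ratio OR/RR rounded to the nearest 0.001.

Reading the table with exposure as columns: a = 950 (Belted, case), b = 2285 (Belted, non-case), c = 1249 (Unbelted, case), d = 2135.
OR = (950·2135)/(2285·1249) = 2028250/2853965 = 0.71068
Risk in exposed = 950/3235 = 0.29366; risk in unexposed = 1249/3384 = 0.36909; RR = 0.79564
OR/RR = 0.71068 / 0.79564 = 0.89321
The outcome is not rare, so the OR lies further from 1 than the RR.

0.893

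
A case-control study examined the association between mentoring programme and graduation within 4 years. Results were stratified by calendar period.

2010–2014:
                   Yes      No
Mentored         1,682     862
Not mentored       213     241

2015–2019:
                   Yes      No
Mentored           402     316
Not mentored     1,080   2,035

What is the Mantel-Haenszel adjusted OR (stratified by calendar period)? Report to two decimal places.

2.32

OR_MH = Σ(aᵢdᵢ/nᵢ) / Σ(bᵢcᵢ/nᵢ), where nᵢ is the stratum total.
Stratum 1 (2010–2014): n = 2998; a·d/n = 1682·241/2998 = 135.2108; b·c/n = 862·213/2998 = 61.2428
Stratum 2 (2015–2019): n = 3833; a·d/n = 402·2035/3833 = 213.4281; b·c/n = 316·1080/3833 = 89.0373
OR_MH = (135.2108 + 213.4281) / (61.2428 + 89.0373) = 348.6389 / 150.2801 = 2.31993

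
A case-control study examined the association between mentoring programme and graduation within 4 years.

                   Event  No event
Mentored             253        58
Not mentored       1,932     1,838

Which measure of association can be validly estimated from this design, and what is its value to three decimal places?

Cells: a = 253, b = 58, c = 1932, d = 1838.
This is a case-control study: participants were sampled on outcome status, so risks in the source population cannot be estimated directly — relative risk is not valid here. The odds ratio is the appropriate measure.
OR = (a·d)/(b·c) = (253 × 1838) / (58 × 1932) = 465014 / 112056 = 4.14984

4.150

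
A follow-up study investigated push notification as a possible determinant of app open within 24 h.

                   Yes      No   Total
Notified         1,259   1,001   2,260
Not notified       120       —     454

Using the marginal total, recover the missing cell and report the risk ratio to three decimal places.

2.108

The missing cell is in the unexposed row: 454 − 120 = 334.
So a = 1259, b = 1001, c = 120, d = 334.
RR = [a/(a+b)] / [c/(c+d)] = (1259/2260) / (120/454) = 0.55708/0.26432 = 2.10762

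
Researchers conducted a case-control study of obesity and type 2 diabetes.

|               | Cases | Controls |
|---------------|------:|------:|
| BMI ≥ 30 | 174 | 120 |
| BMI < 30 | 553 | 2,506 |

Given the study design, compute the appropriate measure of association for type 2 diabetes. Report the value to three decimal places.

Cells: a = 174, b = 120, c = 553, d = 2506.
This is a case-control study: participants were sampled on outcome status, so risks in the source population cannot be estimated directly — relative risk is not valid here. The odds ratio is the appropriate measure.
OR = (a·d)/(b·c) = (174 × 2506) / (120 × 553) = 436044 / 66360 = 6.57089

6.571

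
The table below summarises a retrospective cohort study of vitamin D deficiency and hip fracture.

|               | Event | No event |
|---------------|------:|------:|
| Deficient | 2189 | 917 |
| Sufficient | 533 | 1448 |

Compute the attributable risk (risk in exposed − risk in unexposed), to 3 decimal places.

0.436

Cells: a = 2189, b = 917, c = 533, d = 1448.
Risk in exposed = 2189/3106 = 0.704765; risk in unexposed = 533/1981 = 0.269056.
Risk difference = 0.704765 − 0.269056 = 0.435709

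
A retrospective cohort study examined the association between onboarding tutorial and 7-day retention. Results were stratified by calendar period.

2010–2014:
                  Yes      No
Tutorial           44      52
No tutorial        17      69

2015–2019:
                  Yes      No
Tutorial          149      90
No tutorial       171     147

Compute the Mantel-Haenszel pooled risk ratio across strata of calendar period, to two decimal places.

RR_MH = Σ(aᵢ·n₀ᵢ/nᵢ) / Σ(cᵢ·n₁ᵢ/nᵢ), with n₁ᵢ = aᵢ+bᵢ (exposed), n₀ᵢ = cᵢ+dᵢ (unexposed), nᵢ = n₁ᵢ+n₀ᵢ.
Stratum 1 (2010–2014): n₁ = 96, n₀ = 86, n = 182; a·n₀/n = 44·86/182 = 20.7912; c·n₁/n = 17·96/182 = 8.9670
Stratum 2 (2015–2019): n₁ = 239, n₀ = 318, n = 557; a·n₀/n = 149·318/557 = 85.0664; c·n₁/n = 171·239/557 = 73.3734
RR_MH = (20.7912 + 85.0664) / (8.9670 + 73.3734) = 105.8576 / 82.3405 = 1.28561

1.29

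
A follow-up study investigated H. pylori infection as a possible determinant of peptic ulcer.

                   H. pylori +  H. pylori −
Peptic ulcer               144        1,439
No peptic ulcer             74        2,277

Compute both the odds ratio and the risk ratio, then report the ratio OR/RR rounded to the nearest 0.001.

Reading the table with exposure as columns: a = 144 (H. pylori +, case), b = 74 (H. pylori +, non-case), c = 1439 (H. pylori −, case), d = 2277.
OR = (144·2277)/(74·1439) = 327888/106486 = 3.07917
Risk in exposed = 144/218 = 0.66055; risk in unexposed = 1439/3716 = 0.38724; RR = 1.70577
OR/RR = 3.07917 / 1.70577 = 1.80515
The outcome is not rare, so the OR lies further from 1 than the RR.

1.805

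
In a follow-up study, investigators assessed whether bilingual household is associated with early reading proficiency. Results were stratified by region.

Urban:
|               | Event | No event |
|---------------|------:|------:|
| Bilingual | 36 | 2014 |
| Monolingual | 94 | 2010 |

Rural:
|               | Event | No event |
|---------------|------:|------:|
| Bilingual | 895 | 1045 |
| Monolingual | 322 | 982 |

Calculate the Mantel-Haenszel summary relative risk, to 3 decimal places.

1.582

RR_MH = Σ(aᵢ·n₀ᵢ/nᵢ) / Σ(cᵢ·n₁ᵢ/nᵢ), with n₁ᵢ = aᵢ+bᵢ (exposed), n₀ᵢ = cᵢ+dᵢ (unexposed), nᵢ = n₁ᵢ+n₀ᵢ.
Stratum 1 (Urban): n₁ = 2050, n₀ = 2104, n = 4154; a·n₀/n = 36·2104/4154 = 18.2340; c·n₁/n = 94·2050/4154 = 46.3890
Stratum 2 (Rural): n₁ = 1940, n₀ = 1304, n = 3244; a·n₀/n = 895·1304/3244 = 359.7657; c·n₁/n = 322·1940/3244 = 192.5647
RR_MH = (18.2340 + 359.7657) / (46.3890 + 192.5647) = 377.9997 / 238.9538 = 1.58189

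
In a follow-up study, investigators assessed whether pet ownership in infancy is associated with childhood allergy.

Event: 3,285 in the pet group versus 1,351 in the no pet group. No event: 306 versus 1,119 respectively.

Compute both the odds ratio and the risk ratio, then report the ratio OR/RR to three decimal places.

From the description: a = 3285, b = 306, c = 1351, d = 1119.
OR = (3285·1119)/(306·1351) = 3675915/413406 = 8.89178
Risk in exposed = 3285/3591 = 0.91479; risk in unexposed = 1351/2470 = 0.54696; RR = 1.67248
OR/RR = 8.89178 / 1.67248 = 5.31652
The outcome is not rare, so the OR lies further from 1 than the RR.

5.317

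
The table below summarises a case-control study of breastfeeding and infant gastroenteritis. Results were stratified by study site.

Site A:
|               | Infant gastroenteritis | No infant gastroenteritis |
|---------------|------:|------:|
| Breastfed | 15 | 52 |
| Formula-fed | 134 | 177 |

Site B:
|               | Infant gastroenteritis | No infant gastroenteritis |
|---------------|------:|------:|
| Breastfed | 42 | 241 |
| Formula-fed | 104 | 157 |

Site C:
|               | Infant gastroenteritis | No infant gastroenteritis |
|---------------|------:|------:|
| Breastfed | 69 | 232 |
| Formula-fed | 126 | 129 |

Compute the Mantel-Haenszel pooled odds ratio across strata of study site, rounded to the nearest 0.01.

OR_MH = Σ(aᵢdᵢ/nᵢ) / Σ(bᵢcᵢ/nᵢ), where nᵢ is the stratum total.
Stratum 1 (Site A): n = 378; a·d/n = 15·177/378 = 7.0238; b·c/n = 52·134/378 = 18.4339
Stratum 2 (Site B): n = 544; a·d/n = 42·157/544 = 12.1213; b·c/n = 241·104/544 = 46.0735
Stratum 3 (Site C): n = 556; a·d/n = 69·129/556 = 16.0090; b·c/n = 232·126/556 = 52.5755
OR_MH = (7.0238 + 12.1213 + 16.0090) / (18.4339 + 46.0735 + 52.5755) = 35.1541 / 117.0829 = 0.30025

0.30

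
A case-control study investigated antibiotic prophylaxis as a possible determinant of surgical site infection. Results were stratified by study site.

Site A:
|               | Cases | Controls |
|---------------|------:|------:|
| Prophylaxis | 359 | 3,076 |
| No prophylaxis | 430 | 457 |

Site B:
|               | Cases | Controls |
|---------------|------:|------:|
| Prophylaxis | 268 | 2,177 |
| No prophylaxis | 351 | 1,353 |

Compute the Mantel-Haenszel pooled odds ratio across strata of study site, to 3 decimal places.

OR_MH = Σ(aᵢdᵢ/nᵢ) / Σ(bᵢcᵢ/nᵢ), where nᵢ is the stratum total.
Stratum 1 (Site A): n = 4322; a·d/n = 359·457/4322 = 37.9600; b·c/n = 3076·430/4322 = 306.0342
Stratum 2 (Site B): n = 4149; a·d/n = 268·1353/4149 = 87.3955; b·c/n = 2177·351/4149 = 184.1714
OR_MH = (37.9600 + 87.3955) / (306.0342 + 184.1714) = 125.3555 / 490.2056 = 0.25572

0.256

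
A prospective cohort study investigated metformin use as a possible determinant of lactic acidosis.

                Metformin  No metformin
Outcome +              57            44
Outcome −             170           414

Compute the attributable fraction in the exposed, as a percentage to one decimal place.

Reading the table with exposure as columns: a = 57 (Metformin, case), b = 170 (Metformin, non-case), c = 44 (No metformin, case), d = 414.
Risk in exposed = 57/227 = 0.25110; risk in unexposed = 44/458 = 0.09607.
RR = 0.25110/0.09607 = 2.61374
AR% = (RR − 1)/RR × 100 = (2.61374 − 1)/2.61374 × 100 = 61.7406%

61.7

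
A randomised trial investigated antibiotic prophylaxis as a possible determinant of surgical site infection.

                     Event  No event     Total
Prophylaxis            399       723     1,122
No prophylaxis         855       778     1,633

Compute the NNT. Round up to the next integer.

6

Risk in treated group = 399/1122 = 0.35561; risk in control = 855/1633 = 0.52358.
Absolute risk reduction = 0.52358 − 0.35561 = 0.16796
NNT = 1 / ARR = 1 / 0.16796 = 5.954 → round up → 6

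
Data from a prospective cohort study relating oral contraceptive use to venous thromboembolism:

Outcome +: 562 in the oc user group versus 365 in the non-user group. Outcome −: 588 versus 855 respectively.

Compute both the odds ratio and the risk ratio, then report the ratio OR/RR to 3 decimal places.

1.371

From the description: a = 562, b = 588, c = 365, d = 855.
OR = (562·855)/(588·365) = 480510/214620 = 2.23889
Risk in exposed = 562/1150 = 0.48870; risk in unexposed = 365/1220 = 0.29918; RR = 1.63345
OR/RR = 2.23889 / 1.63345 = 1.37065
The outcome is not rare, so the OR lies further from 1 than the RR.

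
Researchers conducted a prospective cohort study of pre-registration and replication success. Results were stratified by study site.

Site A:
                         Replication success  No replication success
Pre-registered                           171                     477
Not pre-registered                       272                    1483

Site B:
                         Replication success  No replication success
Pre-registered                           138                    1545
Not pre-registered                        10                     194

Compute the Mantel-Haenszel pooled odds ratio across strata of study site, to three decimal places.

OR_MH = Σ(aᵢdᵢ/nᵢ) / Σ(bᵢcᵢ/nᵢ), where nᵢ is the stratum total.
Stratum 1 (Site A): n = 2403; a·d/n = 171·1483/2403 = 105.5318; b·c/n = 477·272/2403 = 53.9925
Stratum 2 (Site B): n = 1887; a·d/n = 138·194/1887 = 14.1876; b·c/n = 1545·10/1887 = 8.1876
OR_MH = (105.5318 + 14.1876) / (53.9925 + 8.1876) = 119.7194 / 62.1801 = 1.92537

1.925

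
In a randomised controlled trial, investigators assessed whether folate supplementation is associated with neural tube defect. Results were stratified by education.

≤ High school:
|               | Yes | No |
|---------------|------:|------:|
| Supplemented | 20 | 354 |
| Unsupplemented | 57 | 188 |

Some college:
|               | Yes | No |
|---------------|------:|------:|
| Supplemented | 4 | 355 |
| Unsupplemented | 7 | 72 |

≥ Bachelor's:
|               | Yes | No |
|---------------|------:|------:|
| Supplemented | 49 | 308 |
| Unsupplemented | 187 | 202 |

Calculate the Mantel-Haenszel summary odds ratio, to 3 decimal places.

0.173

OR_MH = Σ(aᵢdᵢ/nᵢ) / Σ(bᵢcᵢ/nᵢ), where nᵢ is the stratum total.
Stratum 1 (≤ High school): n = 619; a·d/n = 20·188/619 = 6.0743; b·c/n = 354·57/619 = 32.5977
Stratum 2 (Some college): n = 438; a·d/n = 4·72/438 = 0.6575; b·c/n = 355·7/438 = 5.6735
Stratum 3 (≥ Bachelor's): n = 746; a·d/n = 49·202/746 = 13.2681; b·c/n = 308·187/746 = 77.2064
OR_MH = (6.0743 + 0.6575 + 13.2681) / (32.5977 + 5.6735 + 77.2064) = 19.9999 / 115.4777 = 0.17319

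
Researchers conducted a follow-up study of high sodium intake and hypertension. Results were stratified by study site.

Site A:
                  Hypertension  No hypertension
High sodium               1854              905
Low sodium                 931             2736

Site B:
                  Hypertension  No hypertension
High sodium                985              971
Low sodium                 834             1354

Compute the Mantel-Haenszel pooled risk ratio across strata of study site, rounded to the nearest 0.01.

RR_MH = Σ(aᵢ·n₀ᵢ/nᵢ) / Σ(cᵢ·n₁ᵢ/nᵢ), with n₁ᵢ = aᵢ+bᵢ (exposed), n₀ᵢ = cᵢ+dᵢ (unexposed), nᵢ = n₁ᵢ+n₀ᵢ.
Stratum 1 (Site A): n₁ = 2759, n₀ = 3667, n = 6426; a·n₀/n = 1854·3667/6426 = 1057.9860; c·n₁/n = 931·2759/6426 = 399.7244
Stratum 2 (Site B): n₁ = 1956, n₀ = 2188, n = 4144; a·n₀/n = 985·2188/4144 = 520.0724; c·n₁/n = 834·1956/4144 = 393.6544
RR_MH = (1057.9860 + 520.0724) / (399.7244 + 393.6544) = 1578.0584 / 793.3788 = 1.98904

1.99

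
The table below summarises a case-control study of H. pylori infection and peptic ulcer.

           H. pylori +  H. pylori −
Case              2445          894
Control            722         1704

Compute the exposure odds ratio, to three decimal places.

6.455

Reading the table with exposure as columns: a = 2445 (H. pylori +, case), b = 722 (H. pylori +, non-case), c = 894 (H. pylori −, case), d = 1704.
OR = (a·d)/(b·c) = (2445 × 1704) / (722 × 894) = 4166280 / 645468 = 6.45467
The odds of peptic ulcer are about 6.45 times as high in the h. pylori + group.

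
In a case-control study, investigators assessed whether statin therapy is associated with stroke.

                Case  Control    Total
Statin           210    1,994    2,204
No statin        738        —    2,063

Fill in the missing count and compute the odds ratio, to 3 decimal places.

The missing cell is in the unexposed row: 2063 − 738 = 1325.
So a = 210, b = 1994, c = 738, d = 1325.
OR = (a·d)/(b·c) = (210 × 1325) / (1994 × 738) = 278250 / 1471572 = 0.18908

0.189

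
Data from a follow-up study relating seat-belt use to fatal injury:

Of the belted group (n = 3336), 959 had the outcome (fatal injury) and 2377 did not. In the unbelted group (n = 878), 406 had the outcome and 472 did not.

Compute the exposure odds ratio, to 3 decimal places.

0.469

From the description: a = 959, b = 2377, c = 406, d = 472.
OR = (a·d)/(b·c) = (959 × 472) / (2377 × 406) = 452648 / 965062 = 0.46904
Exposure is associated with lower odds of fatal injury (OR = 0.47 < 1).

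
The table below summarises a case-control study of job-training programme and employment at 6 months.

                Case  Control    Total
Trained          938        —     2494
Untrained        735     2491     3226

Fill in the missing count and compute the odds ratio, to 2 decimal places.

2.04

The missing cell is in the exposed row: 2494 − 938 = 1556.
So a = 938, b = 1556, c = 735, d = 2491.
OR = (a·d)/(b·c) = (938 × 2491) / (1556 × 735) = 2336558 / 1143660 = 2.04305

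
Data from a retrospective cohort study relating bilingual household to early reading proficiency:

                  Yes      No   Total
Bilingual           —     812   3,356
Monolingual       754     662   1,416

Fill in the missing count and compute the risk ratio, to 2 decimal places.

1.42

The missing cell is in the exposed row: 3356 − 812 = 2544.
So a = 2544, b = 812, c = 754, d = 662.
RR = [a/(a+b)] / [c/(c+d)] = (2544/3356) / (754/1416) = 0.75805/0.53249 = 1.42360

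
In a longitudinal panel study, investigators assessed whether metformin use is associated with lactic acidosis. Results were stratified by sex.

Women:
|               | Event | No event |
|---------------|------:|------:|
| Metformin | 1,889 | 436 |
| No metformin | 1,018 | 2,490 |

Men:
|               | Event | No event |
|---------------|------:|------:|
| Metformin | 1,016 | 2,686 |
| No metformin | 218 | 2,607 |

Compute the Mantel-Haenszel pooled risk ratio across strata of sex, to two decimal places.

RR_MH = Σ(aᵢ·n₀ᵢ/nᵢ) / Σ(cᵢ·n₁ᵢ/nᵢ), with n₁ᵢ = aᵢ+bᵢ (exposed), n₀ᵢ = cᵢ+dᵢ (unexposed), nᵢ = n₁ᵢ+n₀ᵢ.
Stratum 1 (Women): n₁ = 2325, n₀ = 3508, n = 5833; a·n₀/n = 1889·3508/5833 = 1136.0555; c·n₁/n = 1018·2325/5833 = 405.7689
Stratum 2 (Men): n₁ = 3702, n₀ = 2825, n = 6527; a·n₀/n = 1016·2825/6527 = 439.7426; c·n₁/n = 218·3702/6527 = 123.6458
RR_MH = (1136.0555 + 439.7426) / (405.7689 + 123.6458) = 1575.7982 / 529.4147 = 2.97649

2.98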